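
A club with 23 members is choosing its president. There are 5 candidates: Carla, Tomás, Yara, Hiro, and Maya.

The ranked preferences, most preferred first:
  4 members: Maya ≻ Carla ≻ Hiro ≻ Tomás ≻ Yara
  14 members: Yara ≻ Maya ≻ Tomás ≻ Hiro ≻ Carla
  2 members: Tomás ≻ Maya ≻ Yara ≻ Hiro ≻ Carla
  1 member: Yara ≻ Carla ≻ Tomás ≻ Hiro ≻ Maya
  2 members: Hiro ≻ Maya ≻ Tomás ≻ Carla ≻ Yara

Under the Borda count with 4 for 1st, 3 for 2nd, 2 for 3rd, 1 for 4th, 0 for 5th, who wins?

Maya

Carla: 4×3 + 14×0 + 2×0 + 1×3 + 2×1 = 17
Tomás: 4×1 + 14×2 + 2×4 + 1×2 + 2×2 = 46
Yara: 4×0 + 14×4 + 2×2 + 1×4 + 2×0 = 64
Hiro: 4×2 + 14×1 + 2×1 + 1×1 + 2×4 = 33
Maya: 4×4 + 14×3 + 2×3 + 1×0 + 2×3 = 70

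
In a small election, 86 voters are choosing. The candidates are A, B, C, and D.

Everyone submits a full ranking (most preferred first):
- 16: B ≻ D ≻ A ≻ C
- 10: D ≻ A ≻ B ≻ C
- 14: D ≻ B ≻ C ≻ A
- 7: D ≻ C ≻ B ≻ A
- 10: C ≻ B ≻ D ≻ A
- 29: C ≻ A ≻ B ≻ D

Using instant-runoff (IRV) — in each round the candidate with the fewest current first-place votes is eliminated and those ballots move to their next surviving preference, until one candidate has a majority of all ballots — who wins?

D

Round 1: A 0, B 16, C 39, D 31. A eliminated.
Round 2: B 16, C 39, D 31. B eliminated.
Round 3: C 39, D 47. D has a majority (≥44).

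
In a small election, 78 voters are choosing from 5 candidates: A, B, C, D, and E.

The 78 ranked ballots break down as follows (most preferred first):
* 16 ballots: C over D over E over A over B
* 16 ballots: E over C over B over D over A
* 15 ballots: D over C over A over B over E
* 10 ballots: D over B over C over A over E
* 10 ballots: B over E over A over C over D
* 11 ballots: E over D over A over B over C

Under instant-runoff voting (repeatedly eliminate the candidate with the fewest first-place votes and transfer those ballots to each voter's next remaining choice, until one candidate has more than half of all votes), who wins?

D

Round 1: A 0, B 10, C 16, D 25, E 27. A eliminated.
Round 2: B 10, C 16, D 25, E 27. B eliminated.
Round 3: C 16, D 25, E 37. C eliminated.
Round 4: D 41, E 37. D has a majority (≥40).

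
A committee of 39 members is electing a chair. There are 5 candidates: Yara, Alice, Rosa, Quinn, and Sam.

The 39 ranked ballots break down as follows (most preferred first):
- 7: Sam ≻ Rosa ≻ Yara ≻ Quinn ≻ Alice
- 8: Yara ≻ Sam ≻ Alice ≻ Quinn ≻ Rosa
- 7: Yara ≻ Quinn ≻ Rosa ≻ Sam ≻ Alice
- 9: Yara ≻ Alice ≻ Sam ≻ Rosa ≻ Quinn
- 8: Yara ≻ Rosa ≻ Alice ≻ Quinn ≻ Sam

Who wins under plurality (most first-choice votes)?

First-place votes: Yara 32, Alice 0, Rosa 0, Quinn 0, Sam 7.

Yara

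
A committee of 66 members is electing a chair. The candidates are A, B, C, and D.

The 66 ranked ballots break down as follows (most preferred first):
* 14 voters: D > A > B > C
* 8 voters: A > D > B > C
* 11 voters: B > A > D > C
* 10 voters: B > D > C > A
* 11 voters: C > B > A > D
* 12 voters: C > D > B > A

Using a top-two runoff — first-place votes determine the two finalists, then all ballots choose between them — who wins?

Round 1 first-place votes: A 8, B 21, C 23, D 14. C and B advance.
Runoff: C is ranked above B on 23 ballots, B above C on 43.

B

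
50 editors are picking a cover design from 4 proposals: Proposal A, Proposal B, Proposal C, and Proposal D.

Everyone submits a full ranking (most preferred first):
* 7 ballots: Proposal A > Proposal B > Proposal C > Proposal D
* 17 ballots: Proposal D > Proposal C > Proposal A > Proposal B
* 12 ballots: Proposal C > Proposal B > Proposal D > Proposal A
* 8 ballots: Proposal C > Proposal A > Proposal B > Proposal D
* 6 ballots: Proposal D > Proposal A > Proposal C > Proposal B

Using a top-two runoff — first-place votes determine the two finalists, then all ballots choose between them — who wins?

Proposal C

Round 1 first-place votes: Proposal A 7, Proposal B 0, Proposal C 20, Proposal D 23. Proposal D and Proposal C advance.
Runoff: Proposal D is ranked above Proposal C on 23 ballots, Proposal C above Proposal D on 27.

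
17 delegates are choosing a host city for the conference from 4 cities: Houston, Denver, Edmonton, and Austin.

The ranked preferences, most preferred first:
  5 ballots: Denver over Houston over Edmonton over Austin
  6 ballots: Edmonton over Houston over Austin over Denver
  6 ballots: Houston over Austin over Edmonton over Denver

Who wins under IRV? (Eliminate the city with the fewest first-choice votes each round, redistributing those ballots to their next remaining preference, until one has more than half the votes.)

Round 1: Houston 6, Denver 5, Edmonton 6, Austin 0. Austin eliminated.
Round 2: Houston 6, Denver 5, Edmonton 6. Denver eliminated.
Round 3: Houston 11, Edmonton 6. Houston has a majority (≥9).

Houston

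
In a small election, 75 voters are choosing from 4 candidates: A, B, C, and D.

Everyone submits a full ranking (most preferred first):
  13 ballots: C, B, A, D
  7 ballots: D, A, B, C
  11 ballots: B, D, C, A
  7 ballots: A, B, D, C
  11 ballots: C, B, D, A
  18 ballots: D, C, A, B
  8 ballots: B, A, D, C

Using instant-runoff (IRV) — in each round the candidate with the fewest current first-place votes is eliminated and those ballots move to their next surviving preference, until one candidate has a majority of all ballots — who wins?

B

Round 1: A 7, B 19, C 24, D 25. A eliminated.
Round 2: B 26, C 24, D 25. C eliminated.
Round 3: B 50, D 25. B has a majority (≥38).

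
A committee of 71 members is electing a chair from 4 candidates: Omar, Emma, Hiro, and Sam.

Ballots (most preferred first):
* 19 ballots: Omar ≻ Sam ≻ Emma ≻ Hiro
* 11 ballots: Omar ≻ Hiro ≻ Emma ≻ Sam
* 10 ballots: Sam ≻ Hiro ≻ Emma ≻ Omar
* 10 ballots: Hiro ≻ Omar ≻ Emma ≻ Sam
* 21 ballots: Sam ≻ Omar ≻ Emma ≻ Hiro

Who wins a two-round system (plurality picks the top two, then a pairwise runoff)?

Round 1 first-place votes: Omar 30, Emma 0, Hiro 10, Sam 31. Sam and Omar advance.
Runoff: Sam is ranked above Omar on 31 ballots, Omar above Sam on 40.

Omar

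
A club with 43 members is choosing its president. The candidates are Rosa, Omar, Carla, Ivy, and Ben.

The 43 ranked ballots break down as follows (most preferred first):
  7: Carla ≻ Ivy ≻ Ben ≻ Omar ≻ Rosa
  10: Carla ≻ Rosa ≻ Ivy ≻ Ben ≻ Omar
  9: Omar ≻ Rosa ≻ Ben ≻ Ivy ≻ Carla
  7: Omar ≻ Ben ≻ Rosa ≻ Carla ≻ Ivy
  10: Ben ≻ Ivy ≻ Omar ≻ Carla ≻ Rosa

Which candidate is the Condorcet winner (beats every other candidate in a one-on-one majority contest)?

Ben vs Rosa: 24–19
Ben vs Omar: 27–16
Ben vs Carla: 26–17
Ben vs Ivy: 26–17
Ben beats every other candidate.

Ben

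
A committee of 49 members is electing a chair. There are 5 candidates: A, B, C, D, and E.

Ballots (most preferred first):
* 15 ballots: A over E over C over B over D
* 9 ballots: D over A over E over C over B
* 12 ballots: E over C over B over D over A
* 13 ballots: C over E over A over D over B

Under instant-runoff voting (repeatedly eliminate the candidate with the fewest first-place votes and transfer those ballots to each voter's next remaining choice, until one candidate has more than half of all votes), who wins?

C

Round 1: A 15, B 0, C 13, D 9, E 12. B eliminated.
Round 2: A 15, C 13, D 9, E 12. D eliminated.
Round 3: A 24, C 13, E 12. E eliminated.
Round 4: A 24, C 25. C has a majority (≥25).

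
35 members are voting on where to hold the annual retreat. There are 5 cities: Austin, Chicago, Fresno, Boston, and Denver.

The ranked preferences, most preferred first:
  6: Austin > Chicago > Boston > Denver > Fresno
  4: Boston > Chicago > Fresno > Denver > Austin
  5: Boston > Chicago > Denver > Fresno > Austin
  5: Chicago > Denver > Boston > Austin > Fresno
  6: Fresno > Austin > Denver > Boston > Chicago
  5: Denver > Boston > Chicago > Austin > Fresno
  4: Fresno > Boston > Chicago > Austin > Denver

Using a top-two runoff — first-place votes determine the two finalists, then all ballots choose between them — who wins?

Round 1 first-place votes: Austin 6, Chicago 5, Fresno 10, Boston 9, Denver 5. Fresno and Boston advance.
Runoff: Fresno is ranked above Boston on 10 ballots, Boston above Fresno on 25.

Boston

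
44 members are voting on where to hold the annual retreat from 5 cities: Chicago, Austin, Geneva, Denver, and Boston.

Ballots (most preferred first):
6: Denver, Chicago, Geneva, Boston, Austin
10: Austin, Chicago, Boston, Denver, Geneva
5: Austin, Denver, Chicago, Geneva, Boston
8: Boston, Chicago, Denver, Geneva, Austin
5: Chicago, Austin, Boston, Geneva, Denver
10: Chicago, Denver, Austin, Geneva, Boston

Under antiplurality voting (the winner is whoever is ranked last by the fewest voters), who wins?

Last-place votes: Chicago 0, Austin 14, Geneva 10, Denver 5, Boston 15.

Chicago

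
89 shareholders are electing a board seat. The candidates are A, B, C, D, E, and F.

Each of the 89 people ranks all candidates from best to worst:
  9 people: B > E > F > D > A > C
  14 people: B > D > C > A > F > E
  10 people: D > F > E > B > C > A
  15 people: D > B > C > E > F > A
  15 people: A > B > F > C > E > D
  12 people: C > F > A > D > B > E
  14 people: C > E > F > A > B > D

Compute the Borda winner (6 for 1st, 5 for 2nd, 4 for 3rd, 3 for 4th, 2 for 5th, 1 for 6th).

B

A: 9×2 + 14×3 + 10×1 + 15×1 + 15×6 + 12×4 + 14×3 = 265
B: 9×6 + 14×6 + 10×3 + 15×5 + 15×5 + 12×2 + 14×2 = 370
C: 9×1 + 14×4 + 10×2 + 15×4 + 15×3 + 12×6 + 14×6 = 346
D: 9×3 + 14×5 + 10×6 + 15×6 + 15×1 + 12×3 + 14×1 = 312
E: 9×5 + 14×1 + 10×4 + 15×3 + 15×2 + 12×1 + 14×5 = 256
F: 9×4 + 14×2 + 10×5 + 15×2 + 15×4 + 12×5 + 14×4 = 320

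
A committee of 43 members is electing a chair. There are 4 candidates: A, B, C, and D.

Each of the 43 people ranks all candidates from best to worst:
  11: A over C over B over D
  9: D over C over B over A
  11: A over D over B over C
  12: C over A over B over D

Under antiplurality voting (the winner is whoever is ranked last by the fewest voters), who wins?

Last-place votes: A 9, B 0, C 11, D 23.

B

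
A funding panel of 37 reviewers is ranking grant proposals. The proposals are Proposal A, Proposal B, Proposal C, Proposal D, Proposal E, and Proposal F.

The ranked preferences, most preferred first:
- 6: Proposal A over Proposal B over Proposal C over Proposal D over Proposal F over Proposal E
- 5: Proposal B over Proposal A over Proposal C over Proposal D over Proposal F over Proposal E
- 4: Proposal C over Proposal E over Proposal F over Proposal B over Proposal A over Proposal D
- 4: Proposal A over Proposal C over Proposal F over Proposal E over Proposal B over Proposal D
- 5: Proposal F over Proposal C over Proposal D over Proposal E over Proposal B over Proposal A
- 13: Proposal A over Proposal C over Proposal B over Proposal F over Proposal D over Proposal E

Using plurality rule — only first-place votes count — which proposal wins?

First-place votes: Proposal A 23, Proposal B 5, Proposal C 4, Proposal D 0, Proposal E 0, Proposal F 5.

Proposal A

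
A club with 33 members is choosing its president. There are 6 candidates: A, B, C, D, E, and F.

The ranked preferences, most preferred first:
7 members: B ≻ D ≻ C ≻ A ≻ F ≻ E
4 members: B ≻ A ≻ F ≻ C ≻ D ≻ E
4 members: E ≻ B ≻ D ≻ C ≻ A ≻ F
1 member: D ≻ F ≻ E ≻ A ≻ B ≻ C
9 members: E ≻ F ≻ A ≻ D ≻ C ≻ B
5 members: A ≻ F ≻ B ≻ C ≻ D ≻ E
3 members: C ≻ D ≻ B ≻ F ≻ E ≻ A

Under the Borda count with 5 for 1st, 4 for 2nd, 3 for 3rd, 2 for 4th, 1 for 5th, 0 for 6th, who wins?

A: 7×2 + 4×4 + 4×1 + 1×2 + 9×3 + 5×5 + 3×0 = 88
B: 7×5 + 4×5 + 4×4 + 1×1 + 9×0 + 5×3 + 3×3 = 96
C: 7×3 + 4×2 + 4×2 + 1×0 + 9×1 + 5×2 + 3×5 = 71
D: 7×4 + 4×1 + 4×3 + 1×5 + 9×2 + 5×1 + 3×4 = 84
E: 7×0 + 4×0 + 4×5 + 1×3 + 9×5 + 5×0 + 3×1 = 71
F: 7×1 + 4×3 + 4×0 + 1×4 + 9×4 + 5×4 + 3×2 = 85

B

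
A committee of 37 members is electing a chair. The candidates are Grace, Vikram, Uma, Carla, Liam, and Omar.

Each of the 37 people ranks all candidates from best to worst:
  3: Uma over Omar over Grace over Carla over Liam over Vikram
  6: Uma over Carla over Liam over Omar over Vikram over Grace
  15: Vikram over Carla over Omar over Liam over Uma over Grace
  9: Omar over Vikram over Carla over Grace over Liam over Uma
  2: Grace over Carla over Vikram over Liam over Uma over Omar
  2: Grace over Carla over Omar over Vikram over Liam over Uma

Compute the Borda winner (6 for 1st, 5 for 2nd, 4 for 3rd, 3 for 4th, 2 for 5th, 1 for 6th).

Carla

Grace: 3×4 + 6×1 + 15×1 + 9×3 + 2×6 + 2×6 = 84
Vikram: 3×1 + 6×2 + 15×6 + 9×5 + 2×4 + 2×3 = 164
Uma: 3×6 + 6×6 + 15×2 + 9×1 + 2×2 + 2×1 = 99
Carla: 3×3 + 6×5 + 15×5 + 9×4 + 2×5 + 2×5 = 170
Liam: 3×2 + 6×4 + 15×3 + 9×2 + 2×3 + 2×2 = 103
Omar: 3×5 + 6×3 + 15×4 + 9×6 + 2×1 + 2×4 = 157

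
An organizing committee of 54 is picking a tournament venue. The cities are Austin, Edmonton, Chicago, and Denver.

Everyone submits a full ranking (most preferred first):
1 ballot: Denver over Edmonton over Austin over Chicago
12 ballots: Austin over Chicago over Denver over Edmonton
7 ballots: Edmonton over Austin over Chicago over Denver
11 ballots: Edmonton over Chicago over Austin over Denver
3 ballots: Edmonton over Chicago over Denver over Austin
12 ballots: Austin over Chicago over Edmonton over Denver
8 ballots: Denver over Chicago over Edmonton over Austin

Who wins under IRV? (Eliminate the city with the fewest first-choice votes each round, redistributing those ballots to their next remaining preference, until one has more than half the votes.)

Edmonton

Round 1: Austin 24, Edmonton 21, Chicago 0, Denver 9. Chicago eliminated.
Round 2: Austin 24, Edmonton 21, Denver 9. Denver eliminated.
Round 3: Austin 24, Edmonton 30. Edmonton has a majority (≥28).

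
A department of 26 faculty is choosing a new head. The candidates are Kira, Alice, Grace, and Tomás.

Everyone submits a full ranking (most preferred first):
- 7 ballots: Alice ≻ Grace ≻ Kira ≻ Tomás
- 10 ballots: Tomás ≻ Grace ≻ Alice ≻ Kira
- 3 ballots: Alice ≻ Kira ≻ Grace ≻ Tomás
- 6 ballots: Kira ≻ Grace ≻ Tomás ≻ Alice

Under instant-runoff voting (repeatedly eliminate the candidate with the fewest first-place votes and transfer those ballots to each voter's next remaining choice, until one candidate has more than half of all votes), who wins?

Tomás

Round 1: Kira 6, Alice 10, Grace 0, Tomás 10. Grace eliminated.
Round 2: Kira 6, Alice 10, Tomás 10. Kira eliminated.
Round 3: Alice 10, Tomás 16. Tomás has a majority (≥14).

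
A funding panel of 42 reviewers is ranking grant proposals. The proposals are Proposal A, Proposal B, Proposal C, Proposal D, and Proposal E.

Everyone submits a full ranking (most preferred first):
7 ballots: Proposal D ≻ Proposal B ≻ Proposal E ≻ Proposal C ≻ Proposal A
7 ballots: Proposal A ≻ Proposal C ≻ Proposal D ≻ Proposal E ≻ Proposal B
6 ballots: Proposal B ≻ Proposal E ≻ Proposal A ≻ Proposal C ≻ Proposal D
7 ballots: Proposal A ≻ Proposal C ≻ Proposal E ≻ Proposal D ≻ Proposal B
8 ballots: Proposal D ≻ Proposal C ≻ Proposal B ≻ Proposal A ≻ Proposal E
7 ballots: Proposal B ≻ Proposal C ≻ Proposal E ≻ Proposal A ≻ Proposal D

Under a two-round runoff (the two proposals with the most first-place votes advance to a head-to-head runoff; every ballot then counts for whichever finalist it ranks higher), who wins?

Round 1 first-place votes: Proposal A 14, Proposal B 13, Proposal C 0, Proposal D 15, Proposal E 0. Proposal D and Proposal A advance.
Runoff: Proposal D is ranked above Proposal A on 15 ballots, Proposal A above Proposal D on 27.

Proposal A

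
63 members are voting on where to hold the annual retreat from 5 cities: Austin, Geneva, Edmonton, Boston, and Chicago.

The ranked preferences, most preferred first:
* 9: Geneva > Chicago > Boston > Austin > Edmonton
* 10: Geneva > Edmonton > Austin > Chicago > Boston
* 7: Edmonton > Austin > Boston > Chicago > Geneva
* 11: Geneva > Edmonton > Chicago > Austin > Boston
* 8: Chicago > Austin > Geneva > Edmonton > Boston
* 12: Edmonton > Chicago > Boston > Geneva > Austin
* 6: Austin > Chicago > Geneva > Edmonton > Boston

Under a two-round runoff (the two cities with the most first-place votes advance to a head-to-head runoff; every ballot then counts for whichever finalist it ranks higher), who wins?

Geneva

Round 1 first-place votes: Austin 6, Geneva 30, Edmonton 19, Boston 0, Chicago 8. Geneva and Edmonton advance.
Runoff: Geneva is ranked above Edmonton on 44 ballots, Edmonton above Geneva on 19.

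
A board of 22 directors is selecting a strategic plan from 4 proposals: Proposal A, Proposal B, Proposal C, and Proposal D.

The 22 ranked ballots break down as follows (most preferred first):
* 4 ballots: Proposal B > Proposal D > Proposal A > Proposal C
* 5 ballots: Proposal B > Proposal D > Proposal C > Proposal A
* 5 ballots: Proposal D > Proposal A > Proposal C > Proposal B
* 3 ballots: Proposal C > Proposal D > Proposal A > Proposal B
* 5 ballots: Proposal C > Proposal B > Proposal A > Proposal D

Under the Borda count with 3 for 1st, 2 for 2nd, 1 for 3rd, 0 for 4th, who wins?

Proposal A: 4×1 + 5×0 + 5×2 + 3×1 + 5×1 = 22
Proposal B: 4×3 + 5×3 + 5×0 + 3×0 + 5×2 = 37
Proposal C: 4×0 + 5×1 + 5×1 + 3×3 + 5×3 = 34
Proposal D: 4×2 + 5×2 + 5×3 + 3×2 + 5×0 = 39

Proposal D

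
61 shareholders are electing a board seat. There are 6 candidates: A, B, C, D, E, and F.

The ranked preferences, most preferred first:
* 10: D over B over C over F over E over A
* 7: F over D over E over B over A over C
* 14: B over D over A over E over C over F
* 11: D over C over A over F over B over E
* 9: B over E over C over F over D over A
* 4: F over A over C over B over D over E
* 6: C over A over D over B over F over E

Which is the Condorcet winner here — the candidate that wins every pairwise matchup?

D

D vs A: 51–10
D vs B: 34–27
D vs C: 42–19
D vs E: 52–9
D vs F: 41–20
D beats every other candidate.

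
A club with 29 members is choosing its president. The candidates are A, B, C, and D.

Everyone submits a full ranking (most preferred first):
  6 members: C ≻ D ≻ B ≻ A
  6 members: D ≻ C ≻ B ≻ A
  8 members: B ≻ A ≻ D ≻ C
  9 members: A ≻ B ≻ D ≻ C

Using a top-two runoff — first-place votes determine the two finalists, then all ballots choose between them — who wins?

B

Round 1 first-place votes: A 9, B 8, C 6, D 6. A and B advance.
Runoff: A is ranked above B on 9 ballots, B above A on 20.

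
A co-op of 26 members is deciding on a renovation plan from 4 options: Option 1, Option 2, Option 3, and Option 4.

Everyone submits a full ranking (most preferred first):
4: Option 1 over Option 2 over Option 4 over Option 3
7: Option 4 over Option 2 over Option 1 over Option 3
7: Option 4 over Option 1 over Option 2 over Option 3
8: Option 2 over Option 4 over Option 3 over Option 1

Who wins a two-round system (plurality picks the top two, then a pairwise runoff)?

Round 1 first-place votes: Option 1 4, Option 2 8, Option 3 0, Option 4 14. Option 4 and Option 2 advance.
Runoff: Option 4 is ranked above Option 2 on 14 ballots, Option 2 above Option 4 on 12.

Option 4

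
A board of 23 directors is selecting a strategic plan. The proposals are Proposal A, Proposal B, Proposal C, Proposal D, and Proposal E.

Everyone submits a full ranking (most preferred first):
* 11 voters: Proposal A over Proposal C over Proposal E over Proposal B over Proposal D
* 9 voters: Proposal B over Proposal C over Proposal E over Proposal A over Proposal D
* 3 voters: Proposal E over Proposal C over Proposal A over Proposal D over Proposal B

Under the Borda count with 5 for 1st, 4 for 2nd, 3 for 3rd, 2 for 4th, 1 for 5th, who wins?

Proposal C

Proposal A: 11×5 + 9×2 + 3×3 = 82
Proposal B: 11×2 + 9×5 + 3×1 = 70
Proposal C: 11×4 + 9×4 + 3×4 = 92
Proposal D: 11×1 + 9×1 + 3×2 = 26
Proposal E: 11×3 + 9×3 + 3×5 = 75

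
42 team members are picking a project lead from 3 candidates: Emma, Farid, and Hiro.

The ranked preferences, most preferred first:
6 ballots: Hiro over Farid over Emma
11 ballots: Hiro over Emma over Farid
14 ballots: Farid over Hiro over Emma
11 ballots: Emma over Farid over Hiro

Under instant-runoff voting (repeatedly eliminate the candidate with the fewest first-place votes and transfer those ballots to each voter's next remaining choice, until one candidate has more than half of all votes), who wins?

Round 1: Emma 11, Farid 14, Hiro 17. Emma eliminated.
Round 2: Farid 25, Hiro 17. Farid has a majority (≥22).

Farid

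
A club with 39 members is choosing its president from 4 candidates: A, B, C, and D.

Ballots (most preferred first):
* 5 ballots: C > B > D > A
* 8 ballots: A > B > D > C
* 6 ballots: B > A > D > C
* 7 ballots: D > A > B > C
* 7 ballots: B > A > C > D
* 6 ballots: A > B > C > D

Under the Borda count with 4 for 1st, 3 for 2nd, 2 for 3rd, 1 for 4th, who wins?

B

A: 5×1 + 8×4 + 6×3 + 7×3 + 7×3 + 6×4 = 121
B: 5×3 + 8×3 + 6×4 + 7×2 + 7×4 + 6×3 = 123
C: 5×4 + 8×1 + 6×1 + 7×1 + 7×2 + 6×2 = 67
D: 5×2 + 8×2 + 6×2 + 7×4 + 7×1 + 6×1 = 79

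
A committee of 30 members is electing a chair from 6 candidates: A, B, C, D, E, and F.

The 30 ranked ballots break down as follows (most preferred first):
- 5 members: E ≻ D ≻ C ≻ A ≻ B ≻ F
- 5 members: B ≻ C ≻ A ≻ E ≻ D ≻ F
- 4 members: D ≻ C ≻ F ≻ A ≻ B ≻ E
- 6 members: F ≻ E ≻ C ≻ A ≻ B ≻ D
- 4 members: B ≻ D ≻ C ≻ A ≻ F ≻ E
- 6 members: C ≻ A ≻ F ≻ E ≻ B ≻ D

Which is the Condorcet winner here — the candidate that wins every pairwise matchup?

C vs A: 30–0
C vs B: 21–9
C vs D: 17–13
C vs E: 19–11
C vs F: 24–6
C beats every other candidate.

C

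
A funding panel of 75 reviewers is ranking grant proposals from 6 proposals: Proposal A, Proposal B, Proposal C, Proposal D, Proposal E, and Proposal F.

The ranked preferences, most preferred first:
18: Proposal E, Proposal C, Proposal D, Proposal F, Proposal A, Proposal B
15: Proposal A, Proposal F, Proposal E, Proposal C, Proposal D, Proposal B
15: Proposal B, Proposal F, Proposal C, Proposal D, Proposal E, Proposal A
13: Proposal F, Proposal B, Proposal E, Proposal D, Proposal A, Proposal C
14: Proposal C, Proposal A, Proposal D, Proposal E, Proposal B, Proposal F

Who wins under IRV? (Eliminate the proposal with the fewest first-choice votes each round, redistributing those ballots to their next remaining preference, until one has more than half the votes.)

Round 1: Proposal A 15, Proposal B 15, Proposal C 14, Proposal D 0, Proposal E 18, Proposal F 13. Proposal D eliminated.
Round 2: Proposal A 15, Proposal B 15, Proposal C 14, Proposal E 18, Proposal F 13. Proposal F eliminated.
Round 3: Proposal A 15, Proposal B 28, Proposal C 14, Proposal E 18. Proposal C eliminated.
Round 4: Proposal A 29, Proposal B 28, Proposal E 18. Proposal E eliminated.
Round 5: Proposal A 47, Proposal B 28. Proposal A has a majority (≥38).

Proposal A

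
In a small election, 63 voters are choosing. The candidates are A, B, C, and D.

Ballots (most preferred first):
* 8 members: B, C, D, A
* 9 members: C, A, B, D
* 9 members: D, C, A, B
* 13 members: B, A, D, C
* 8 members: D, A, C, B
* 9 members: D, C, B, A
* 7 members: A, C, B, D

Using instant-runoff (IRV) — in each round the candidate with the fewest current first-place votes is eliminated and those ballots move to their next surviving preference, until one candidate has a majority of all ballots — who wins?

Round 1: A 7, B 21, C 9, D 26. A eliminated.
Round 2: B 21, C 16, D 26. C eliminated.
Round 3: B 37, D 26. B has a majority (≥32).

B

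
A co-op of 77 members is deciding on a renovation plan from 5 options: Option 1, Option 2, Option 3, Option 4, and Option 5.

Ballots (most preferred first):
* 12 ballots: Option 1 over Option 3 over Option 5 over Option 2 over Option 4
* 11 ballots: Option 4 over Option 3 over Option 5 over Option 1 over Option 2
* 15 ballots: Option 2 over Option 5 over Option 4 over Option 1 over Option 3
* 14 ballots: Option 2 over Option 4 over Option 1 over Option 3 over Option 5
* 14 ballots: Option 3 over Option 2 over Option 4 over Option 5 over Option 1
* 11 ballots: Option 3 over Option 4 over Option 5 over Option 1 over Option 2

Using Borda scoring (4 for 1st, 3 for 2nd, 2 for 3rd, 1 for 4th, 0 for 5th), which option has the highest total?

Option 3

Option 1: 12×4 + 11×1 + 15×1 + 14×2 + 14×0 + 11×1 = 113
Option 2: 12×1 + 11×0 + 15×4 + 14×4 + 14×3 + 11×0 = 170
Option 3: 12×3 + 11×3 + 15×0 + 14×1 + 14×4 + 11×4 = 183
Option 4: 12×0 + 11×4 + 15×2 + 14×3 + 14×2 + 11×3 = 177
Option 5: 12×2 + 11×2 + 15×3 + 14×0 + 14×1 + 11×2 = 127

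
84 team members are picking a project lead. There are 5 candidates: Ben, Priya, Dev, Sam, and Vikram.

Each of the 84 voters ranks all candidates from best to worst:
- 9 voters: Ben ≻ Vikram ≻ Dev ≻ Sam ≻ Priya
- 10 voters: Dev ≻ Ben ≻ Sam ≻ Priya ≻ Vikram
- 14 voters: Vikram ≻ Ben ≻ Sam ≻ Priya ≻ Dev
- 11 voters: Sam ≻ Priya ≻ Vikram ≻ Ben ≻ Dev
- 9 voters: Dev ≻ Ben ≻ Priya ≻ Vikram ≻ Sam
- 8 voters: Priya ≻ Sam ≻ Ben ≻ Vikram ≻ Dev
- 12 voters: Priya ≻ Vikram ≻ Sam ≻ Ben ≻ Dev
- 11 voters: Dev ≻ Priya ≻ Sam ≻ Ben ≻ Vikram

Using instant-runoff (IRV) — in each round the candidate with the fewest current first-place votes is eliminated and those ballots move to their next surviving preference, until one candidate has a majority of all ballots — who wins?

Round 1: Ben 9, Priya 20, Dev 30, Sam 11, Vikram 14. Ben eliminated.
Round 2: Priya 20, Dev 30, Sam 11, Vikram 23. Sam eliminated.
Round 3: Priya 31, Dev 30, Vikram 23. Vikram eliminated.
Round 4: Priya 45, Dev 39. Priya has a majority (≥43).

Priya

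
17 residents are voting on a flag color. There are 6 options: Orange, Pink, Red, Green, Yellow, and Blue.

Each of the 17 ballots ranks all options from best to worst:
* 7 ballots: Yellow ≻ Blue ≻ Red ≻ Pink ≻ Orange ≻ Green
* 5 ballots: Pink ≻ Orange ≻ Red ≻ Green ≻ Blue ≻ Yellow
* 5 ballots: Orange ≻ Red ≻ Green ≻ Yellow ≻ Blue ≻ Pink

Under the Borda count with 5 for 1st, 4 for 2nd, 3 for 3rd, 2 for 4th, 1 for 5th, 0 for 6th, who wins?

Orange: 7×1 + 5×4 + 5×5 = 52
Pink: 7×2 + 5×5 + 5×0 = 39
Red: 7×3 + 5×3 + 5×4 = 56
Green: 7×0 + 5×2 + 5×3 = 25
Yellow: 7×5 + 5×0 + 5×2 = 45
Blue: 7×4 + 5×1 + 5×1 = 38

Red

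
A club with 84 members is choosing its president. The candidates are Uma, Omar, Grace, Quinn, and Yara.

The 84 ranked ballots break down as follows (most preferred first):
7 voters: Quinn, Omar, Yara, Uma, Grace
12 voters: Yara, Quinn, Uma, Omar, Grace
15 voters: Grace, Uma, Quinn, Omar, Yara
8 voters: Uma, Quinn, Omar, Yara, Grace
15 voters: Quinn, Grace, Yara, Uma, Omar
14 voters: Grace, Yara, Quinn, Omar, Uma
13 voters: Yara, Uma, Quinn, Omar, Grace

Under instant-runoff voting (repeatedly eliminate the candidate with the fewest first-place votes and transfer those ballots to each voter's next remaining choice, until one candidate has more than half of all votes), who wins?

Round 1: Uma 8, Omar 0, Grace 29, Quinn 22, Yara 25. Omar eliminated.
Round 2: Uma 8, Grace 29, Quinn 22, Yara 25. Uma eliminated.
Round 3: Grace 29, Quinn 30, Yara 25. Yara eliminated.
Round 4: Grace 29, Quinn 55. Quinn has a majority (≥43).

Quinn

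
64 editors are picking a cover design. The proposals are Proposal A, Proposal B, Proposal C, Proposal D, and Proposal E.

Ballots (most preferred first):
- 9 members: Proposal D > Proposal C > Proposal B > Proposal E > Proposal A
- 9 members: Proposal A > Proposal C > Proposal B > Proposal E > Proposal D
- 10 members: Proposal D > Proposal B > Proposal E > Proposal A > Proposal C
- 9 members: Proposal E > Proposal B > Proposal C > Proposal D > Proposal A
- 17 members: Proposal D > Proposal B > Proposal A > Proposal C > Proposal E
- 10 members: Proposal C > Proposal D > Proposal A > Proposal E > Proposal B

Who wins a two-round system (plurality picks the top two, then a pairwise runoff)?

Round 1 first-place votes: Proposal A 9, Proposal B 0, Proposal C 10, Proposal D 36, Proposal E 9. Proposal D and Proposal C advance.
Runoff: Proposal D is ranked above Proposal C on 36 ballots, Proposal C above Proposal D on 28.

Proposal D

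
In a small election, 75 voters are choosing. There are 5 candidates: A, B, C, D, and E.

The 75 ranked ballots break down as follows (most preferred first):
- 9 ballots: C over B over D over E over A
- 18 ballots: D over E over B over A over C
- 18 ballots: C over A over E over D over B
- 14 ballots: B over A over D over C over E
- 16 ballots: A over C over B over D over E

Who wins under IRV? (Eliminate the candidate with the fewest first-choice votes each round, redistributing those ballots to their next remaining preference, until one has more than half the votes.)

Round 1: A 16, B 14, C 27, D 18, E 0. E eliminated.
Round 2: A 16, B 14, C 27, D 18. B eliminated.
Round 3: A 30, C 27, D 18. D eliminated.
Round 4: A 48, C 27. A has a majority (≥38).

A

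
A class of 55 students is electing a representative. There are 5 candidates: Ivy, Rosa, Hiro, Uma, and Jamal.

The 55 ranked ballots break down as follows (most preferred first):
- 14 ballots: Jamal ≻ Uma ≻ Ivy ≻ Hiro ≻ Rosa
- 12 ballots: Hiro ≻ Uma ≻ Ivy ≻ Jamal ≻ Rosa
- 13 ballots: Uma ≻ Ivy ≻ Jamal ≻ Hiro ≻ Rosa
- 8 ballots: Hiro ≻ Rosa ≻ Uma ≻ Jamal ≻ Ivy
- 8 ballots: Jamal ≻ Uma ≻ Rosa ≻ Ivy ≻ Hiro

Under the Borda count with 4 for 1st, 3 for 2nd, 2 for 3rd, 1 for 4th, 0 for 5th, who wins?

Uma

Ivy: 14×2 + 12×2 + 13×3 + 8×0 + 8×1 = 99
Rosa: 14×0 + 12×0 + 13×0 + 8×3 + 8×2 = 40
Hiro: 14×1 + 12×4 + 13×1 + 8×4 + 8×0 = 107
Uma: 14×3 + 12×3 + 13×4 + 8×2 + 8×3 = 170
Jamal: 14×4 + 12×1 + 13×2 + 8×1 + 8×4 = 134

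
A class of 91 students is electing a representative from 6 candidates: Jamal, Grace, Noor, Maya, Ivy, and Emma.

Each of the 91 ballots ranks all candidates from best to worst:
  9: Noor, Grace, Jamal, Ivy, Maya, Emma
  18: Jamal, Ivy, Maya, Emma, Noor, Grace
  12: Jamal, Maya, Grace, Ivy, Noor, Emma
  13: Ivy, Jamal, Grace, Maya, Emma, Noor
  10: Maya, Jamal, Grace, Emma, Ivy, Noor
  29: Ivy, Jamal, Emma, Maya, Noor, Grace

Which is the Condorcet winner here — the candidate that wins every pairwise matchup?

Jamal

Jamal vs Grace: 82–9
Jamal vs Noor: 82–9
Jamal vs Maya: 81–10
Jamal vs Ivy: 49–42
Jamal vs Emma: 91–0
Jamal beats every other candidate.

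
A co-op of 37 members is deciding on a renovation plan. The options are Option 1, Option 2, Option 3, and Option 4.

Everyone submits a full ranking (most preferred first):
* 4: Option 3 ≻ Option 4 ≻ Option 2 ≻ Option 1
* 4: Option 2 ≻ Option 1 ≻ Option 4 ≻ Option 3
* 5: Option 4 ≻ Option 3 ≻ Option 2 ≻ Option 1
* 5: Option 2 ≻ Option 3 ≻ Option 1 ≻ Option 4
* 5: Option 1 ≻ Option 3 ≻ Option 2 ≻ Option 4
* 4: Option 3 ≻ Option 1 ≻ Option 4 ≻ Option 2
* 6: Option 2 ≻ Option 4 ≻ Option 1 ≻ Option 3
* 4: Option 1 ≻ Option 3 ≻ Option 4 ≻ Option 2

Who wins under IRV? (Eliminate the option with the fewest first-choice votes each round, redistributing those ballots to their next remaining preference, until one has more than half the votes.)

Round 1: Option 1 9, Option 2 15, Option 3 8, Option 4 5. Option 4 eliminated.
Round 2: Option 1 9, Option 2 15, Option 3 13. Option 1 eliminated.
Round 3: Option 2 15, Option 3 22. Option 3 has a majority (≥19).

Option 3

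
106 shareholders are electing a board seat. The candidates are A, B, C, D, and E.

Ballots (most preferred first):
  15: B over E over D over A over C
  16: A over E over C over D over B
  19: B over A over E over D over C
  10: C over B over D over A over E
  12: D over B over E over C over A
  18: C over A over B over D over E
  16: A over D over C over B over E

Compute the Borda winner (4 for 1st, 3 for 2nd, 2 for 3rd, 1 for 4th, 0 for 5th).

A

A: 15×1 + 16×4 + 19×3 + 10×1 + 12×0 + 18×3 + 16×4 = 264
B: 15×4 + 16×0 + 19×4 + 10×3 + 12×3 + 18×2 + 16×1 = 254
C: 15×0 + 16×2 + 19×0 + 10×4 + 12×1 + 18×4 + 16×2 = 188
D: 15×2 + 16×1 + 19×1 + 10×2 + 12×4 + 18×1 + 16×3 = 199
E: 15×3 + 16×3 + 19×2 + 10×0 + 12×2 + 18×0 + 16×0 = 155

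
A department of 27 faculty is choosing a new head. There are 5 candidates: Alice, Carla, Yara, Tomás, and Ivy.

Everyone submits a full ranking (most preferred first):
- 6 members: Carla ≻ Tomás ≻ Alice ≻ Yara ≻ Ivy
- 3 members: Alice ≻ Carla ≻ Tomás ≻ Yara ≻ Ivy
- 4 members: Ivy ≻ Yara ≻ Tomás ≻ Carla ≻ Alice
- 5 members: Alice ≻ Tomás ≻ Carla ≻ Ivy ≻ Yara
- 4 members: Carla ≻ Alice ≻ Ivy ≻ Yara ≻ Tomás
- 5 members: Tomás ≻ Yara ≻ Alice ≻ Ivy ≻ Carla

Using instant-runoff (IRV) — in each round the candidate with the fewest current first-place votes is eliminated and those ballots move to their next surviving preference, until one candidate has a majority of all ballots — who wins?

Tomás

Round 1: Alice 8, Carla 10, Yara 0, Tomás 5, Ivy 4. Yara eliminated.
Round 2: Alice 8, Carla 10, Tomás 5, Ivy 4. Ivy eliminated.
Round 3: Alice 8, Carla 10, Tomás 9. Alice eliminated.
Round 4: Carla 13, Tomás 14. Tomás has a majority (≥14).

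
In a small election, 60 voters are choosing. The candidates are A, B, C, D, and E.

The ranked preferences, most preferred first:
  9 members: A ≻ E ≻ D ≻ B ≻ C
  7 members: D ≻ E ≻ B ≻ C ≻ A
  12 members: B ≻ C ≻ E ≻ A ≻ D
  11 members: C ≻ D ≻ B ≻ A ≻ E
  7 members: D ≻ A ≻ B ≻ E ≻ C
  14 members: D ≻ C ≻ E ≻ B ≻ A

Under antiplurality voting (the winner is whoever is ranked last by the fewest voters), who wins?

Last-place votes: A 21, B 0, C 16, D 12, E 11.

B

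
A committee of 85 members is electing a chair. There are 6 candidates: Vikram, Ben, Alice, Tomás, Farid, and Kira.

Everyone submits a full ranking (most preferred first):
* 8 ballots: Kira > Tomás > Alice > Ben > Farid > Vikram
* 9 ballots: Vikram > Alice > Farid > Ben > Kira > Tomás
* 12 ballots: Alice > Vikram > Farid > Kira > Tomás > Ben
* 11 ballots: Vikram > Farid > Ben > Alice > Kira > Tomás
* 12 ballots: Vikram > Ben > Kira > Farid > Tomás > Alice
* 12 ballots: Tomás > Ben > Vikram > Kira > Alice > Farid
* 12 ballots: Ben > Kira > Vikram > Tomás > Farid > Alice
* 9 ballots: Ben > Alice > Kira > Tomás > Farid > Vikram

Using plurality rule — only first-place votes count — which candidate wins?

Vikram

First-place votes: Vikram 32, Ben 21, Alice 12, Tomás 12, Farid 0, Kira 8.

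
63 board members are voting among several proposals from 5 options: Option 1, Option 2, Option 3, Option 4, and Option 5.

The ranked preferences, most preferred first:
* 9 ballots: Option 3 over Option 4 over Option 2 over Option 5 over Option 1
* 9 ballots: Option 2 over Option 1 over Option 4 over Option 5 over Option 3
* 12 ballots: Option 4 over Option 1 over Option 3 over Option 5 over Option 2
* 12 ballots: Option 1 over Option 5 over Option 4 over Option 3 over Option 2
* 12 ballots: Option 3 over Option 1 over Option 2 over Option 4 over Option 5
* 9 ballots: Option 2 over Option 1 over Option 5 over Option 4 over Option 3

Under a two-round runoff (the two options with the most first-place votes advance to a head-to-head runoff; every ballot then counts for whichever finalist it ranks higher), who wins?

Option 3

Round 1 first-place votes: Option 1 12, Option 2 18, Option 3 21, Option 4 12, Option 5 0. Option 3 and Option 2 advance.
Runoff: Option 3 is ranked above Option 2 on 45 ballots, Option 2 above Option 3 on 18.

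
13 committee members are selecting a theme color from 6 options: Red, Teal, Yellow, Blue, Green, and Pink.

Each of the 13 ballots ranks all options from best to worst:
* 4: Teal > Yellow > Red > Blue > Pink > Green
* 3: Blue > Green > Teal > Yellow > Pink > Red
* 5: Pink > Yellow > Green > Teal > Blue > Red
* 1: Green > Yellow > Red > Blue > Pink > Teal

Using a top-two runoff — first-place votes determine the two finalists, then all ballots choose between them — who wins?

Round 1 first-place votes: Red 0, Teal 4, Yellow 0, Blue 3, Green 1, Pink 5. Pink and Teal advance.
Runoff: Pink is ranked above Teal on 6 ballots, Teal above Pink on 7.

Teal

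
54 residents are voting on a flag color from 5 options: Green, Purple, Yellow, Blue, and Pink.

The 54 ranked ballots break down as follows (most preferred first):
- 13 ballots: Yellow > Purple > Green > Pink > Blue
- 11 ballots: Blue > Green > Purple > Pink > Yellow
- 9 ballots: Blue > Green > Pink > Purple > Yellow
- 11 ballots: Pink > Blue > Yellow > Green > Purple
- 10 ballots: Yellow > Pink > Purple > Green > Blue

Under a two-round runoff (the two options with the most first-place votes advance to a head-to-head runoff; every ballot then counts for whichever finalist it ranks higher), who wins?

Round 1 first-place votes: Green 0, Purple 0, Yellow 23, Blue 20, Pink 11. Yellow and Blue advance.
Runoff: Yellow is ranked above Blue on 23 ballots, Blue above Yellow on 31.

Blue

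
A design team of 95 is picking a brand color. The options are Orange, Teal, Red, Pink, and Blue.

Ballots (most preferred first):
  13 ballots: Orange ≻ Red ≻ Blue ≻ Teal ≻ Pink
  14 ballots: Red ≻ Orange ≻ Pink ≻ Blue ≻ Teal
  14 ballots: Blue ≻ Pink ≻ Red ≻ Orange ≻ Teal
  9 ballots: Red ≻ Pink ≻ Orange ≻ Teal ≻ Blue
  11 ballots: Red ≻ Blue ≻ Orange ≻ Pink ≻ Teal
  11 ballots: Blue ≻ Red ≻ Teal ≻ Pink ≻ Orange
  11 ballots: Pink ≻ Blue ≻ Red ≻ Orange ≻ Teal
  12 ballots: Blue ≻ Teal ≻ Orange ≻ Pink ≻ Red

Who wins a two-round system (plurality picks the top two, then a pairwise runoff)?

Blue

Round 1 first-place votes: Orange 13, Teal 0, Red 34, Pink 11, Blue 37. Blue and Red advance.
Runoff: Blue is ranked above Red on 48 ballots, Red above Blue on 47.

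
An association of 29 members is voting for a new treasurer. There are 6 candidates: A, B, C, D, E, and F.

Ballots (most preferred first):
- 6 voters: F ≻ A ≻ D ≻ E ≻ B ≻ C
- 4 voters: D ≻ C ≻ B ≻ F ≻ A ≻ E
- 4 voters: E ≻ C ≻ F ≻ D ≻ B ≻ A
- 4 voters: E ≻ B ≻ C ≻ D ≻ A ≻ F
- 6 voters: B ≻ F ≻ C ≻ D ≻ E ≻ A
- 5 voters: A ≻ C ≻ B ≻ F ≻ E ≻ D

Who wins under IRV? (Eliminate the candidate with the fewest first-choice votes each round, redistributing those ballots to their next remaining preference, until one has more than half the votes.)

B

Round 1: A 5, B 6, C 0, D 4, E 8, F 6. C eliminated.
Round 2: A 5, B 6, D 4, E 8, F 6. D eliminated.
Round 3: A 5, B 10, E 8, F 6. A eliminated.
Round 4: B 15, E 8, F 6. B has a majority (≥15).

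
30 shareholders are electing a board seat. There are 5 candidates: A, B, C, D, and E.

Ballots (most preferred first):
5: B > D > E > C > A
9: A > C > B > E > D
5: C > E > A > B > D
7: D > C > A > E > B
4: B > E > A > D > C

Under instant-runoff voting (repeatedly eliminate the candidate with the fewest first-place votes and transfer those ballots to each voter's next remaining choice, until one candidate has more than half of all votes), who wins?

Round 1: A 9, B 9, C 5, D 7, E 0. E eliminated.
Round 2: A 9, B 9, C 5, D 7. C eliminated.
Round 3: A 14, B 9, D 7. D eliminated.
Round 4: A 21, B 9. A has a majority (≥16).

A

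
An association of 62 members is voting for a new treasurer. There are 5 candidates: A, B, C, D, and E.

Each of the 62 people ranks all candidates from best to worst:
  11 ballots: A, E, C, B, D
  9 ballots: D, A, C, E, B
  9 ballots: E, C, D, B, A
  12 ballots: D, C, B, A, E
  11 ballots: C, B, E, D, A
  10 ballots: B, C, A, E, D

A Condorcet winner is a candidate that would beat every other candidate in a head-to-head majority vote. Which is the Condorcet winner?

C vs A: 42–20
C vs B: 52–10
C vs D: 41–21
C vs E: 42–20
C beats every other candidate.

C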